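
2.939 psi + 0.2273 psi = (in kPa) 21.83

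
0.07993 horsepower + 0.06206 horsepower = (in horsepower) 0.142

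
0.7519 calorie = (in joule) 3.146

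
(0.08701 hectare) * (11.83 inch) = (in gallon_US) 6.907e+04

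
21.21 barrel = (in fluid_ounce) 1.14e+05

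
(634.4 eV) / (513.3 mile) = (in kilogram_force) 1.255e-23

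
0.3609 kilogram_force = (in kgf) 0.3609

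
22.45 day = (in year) 0.06151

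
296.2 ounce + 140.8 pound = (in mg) 7.226e+07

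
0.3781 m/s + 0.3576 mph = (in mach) 0.00158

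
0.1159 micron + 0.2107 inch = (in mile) 3.326e-06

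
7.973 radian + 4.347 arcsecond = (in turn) 1.269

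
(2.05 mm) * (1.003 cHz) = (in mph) 4.599e-05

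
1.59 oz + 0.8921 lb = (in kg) 0.4497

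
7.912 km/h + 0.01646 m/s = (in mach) 0.006503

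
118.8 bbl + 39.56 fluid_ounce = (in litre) 1.889e+04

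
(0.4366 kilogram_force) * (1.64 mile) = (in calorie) 2701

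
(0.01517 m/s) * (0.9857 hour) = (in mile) 0.03345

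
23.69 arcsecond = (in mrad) 0.1149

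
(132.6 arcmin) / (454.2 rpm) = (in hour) 2.253e-07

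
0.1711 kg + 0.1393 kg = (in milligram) 3.104e+05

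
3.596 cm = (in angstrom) 3.596e+08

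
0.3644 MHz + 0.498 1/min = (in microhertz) 3.644e+11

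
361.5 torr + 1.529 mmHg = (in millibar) 484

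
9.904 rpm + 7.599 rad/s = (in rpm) 82.47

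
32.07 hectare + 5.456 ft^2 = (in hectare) 32.07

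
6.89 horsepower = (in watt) 5138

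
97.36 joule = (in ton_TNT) 2.327e-08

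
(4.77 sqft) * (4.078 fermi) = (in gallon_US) 4.774e-13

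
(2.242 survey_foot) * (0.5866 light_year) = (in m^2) 3.792e+15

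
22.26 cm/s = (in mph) 0.4979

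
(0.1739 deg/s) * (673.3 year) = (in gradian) 4.103e+09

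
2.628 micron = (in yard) 2.874e-06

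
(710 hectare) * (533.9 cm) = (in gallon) 1.001e+10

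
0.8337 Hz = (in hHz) 0.008337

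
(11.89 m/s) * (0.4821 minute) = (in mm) 3.439e+05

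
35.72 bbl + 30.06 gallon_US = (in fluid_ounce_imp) 2.039e+05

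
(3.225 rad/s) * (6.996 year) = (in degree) 4.077e+10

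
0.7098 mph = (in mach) 0.0009319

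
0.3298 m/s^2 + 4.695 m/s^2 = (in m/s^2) 5.025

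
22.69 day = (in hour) 544.6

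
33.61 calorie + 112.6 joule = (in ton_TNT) 6.052e-08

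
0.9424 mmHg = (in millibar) 1.256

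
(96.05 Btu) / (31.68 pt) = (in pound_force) 2.038e+06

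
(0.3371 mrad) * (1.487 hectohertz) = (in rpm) 0.4787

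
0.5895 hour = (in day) 0.02456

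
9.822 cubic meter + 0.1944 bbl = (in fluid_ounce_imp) 3.468e+05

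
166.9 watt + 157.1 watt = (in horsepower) 0.4345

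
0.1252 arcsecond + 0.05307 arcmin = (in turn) 2.554e-06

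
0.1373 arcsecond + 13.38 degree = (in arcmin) 802.8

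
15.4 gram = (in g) 15.4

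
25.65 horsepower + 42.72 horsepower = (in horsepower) 68.37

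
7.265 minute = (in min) 7.265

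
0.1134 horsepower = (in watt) 84.56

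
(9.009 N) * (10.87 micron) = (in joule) 9.793e-05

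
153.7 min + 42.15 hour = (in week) 0.2661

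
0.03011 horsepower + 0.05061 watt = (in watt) 22.5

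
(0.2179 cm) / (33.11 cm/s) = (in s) 0.006581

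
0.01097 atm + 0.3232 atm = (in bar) 0.3386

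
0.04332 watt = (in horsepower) 5.809e-05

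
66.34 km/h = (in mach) 0.05412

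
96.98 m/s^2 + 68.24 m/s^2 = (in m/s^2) 165.2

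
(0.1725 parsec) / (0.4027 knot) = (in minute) 4.282e+14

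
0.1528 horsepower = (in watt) 113.9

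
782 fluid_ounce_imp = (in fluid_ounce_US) 751.3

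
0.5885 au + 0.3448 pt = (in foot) 2.888e+11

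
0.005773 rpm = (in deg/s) 0.03464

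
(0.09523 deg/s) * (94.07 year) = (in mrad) 4.931e+09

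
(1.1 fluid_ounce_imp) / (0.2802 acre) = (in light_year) 2.913e-24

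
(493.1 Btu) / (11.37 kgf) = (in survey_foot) 1.531e+04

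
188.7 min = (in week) 0.01872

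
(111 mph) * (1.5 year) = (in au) 0.01569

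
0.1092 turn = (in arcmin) 2359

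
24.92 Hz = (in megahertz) 2.492e-05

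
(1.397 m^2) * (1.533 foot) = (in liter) 652.8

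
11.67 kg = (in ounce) 411.6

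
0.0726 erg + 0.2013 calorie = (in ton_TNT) 2.013e-10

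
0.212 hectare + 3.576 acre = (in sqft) 1.786e+05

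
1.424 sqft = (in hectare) 1.323e-05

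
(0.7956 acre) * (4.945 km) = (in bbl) 1.001e+08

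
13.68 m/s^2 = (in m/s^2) 13.68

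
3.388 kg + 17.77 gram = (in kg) 3.406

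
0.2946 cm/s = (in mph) 0.00659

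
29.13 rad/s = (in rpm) 278.2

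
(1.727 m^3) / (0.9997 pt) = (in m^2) 4897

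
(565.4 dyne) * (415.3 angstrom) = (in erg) 0.002348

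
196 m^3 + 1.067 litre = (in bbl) 1233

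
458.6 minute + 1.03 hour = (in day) 0.3614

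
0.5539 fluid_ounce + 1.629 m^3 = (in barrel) 10.25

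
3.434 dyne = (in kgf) 3.502e-06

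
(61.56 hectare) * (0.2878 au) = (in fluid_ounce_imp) 9.328e+20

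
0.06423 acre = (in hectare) 0.02599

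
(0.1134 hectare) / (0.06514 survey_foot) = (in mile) 35.49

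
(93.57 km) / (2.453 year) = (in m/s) 0.00121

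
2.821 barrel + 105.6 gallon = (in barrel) 5.335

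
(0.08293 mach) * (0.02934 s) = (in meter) 0.8285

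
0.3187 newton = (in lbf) 0.07165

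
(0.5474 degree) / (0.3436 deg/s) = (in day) 1.844e-05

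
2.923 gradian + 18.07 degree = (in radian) 0.3613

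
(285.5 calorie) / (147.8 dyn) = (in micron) 8.082e+11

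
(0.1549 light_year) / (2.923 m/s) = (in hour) 1.393e+11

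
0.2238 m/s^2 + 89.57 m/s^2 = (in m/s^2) 89.79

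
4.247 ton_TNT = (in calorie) 4.247e+09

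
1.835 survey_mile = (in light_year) 3.121e-13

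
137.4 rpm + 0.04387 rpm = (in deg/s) 824.7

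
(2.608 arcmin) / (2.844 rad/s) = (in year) 8.459e-12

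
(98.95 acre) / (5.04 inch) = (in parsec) 1.014e-10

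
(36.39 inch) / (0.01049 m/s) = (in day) 0.00102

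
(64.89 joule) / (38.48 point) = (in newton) 4780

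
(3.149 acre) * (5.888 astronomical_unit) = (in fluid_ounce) 3.796e+20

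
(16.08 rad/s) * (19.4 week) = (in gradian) 1.201e+10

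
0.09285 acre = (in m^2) 375.8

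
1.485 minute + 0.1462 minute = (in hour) 0.02719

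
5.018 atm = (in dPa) 5.084e+06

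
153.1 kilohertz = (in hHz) 1531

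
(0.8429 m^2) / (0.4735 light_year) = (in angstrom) 1.882e-06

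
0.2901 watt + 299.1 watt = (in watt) 299.4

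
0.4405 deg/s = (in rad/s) 0.007688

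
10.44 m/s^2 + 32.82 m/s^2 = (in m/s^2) 43.26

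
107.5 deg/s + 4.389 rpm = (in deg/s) 133.8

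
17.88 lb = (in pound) 17.88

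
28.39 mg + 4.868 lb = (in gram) 2208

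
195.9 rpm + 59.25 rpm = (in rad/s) 26.72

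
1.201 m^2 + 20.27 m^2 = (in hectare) 0.002147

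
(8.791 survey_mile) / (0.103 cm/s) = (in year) 0.4356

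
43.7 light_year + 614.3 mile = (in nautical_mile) 2.232e+14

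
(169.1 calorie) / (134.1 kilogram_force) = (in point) 1525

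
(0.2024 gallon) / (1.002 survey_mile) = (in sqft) 5.114e-06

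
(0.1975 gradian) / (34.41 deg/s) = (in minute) 8.609e-05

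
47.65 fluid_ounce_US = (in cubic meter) 0.001409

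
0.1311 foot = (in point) 113.3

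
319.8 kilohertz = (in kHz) 319.8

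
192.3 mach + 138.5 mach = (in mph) 2.52e+05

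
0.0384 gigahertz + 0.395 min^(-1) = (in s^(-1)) 3.84e+07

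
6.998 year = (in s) 2.207e+08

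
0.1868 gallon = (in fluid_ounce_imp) 24.89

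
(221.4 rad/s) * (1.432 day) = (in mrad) 2.739e+10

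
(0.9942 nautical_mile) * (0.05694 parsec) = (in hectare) 3.235e+14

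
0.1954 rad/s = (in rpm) 1.866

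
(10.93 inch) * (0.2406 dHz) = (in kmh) 0.02405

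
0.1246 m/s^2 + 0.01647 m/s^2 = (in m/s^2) 0.1411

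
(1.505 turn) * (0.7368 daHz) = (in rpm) 665.3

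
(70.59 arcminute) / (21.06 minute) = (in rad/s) 1.625e-05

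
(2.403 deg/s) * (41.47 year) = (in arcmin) 1.886e+11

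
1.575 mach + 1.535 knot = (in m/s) 537.1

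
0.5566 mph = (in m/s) 0.2488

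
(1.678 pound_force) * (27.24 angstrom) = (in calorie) 4.86e-09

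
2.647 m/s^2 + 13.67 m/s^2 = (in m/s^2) 16.32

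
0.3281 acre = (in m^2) 1328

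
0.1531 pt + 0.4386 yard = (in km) 0.0004011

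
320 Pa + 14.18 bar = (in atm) 14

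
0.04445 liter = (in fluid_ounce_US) 1.503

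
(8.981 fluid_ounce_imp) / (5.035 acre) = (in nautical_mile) 6.762e-12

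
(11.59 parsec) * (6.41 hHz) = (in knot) 4.456e+20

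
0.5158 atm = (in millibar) 522.6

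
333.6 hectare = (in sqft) 3.591e+07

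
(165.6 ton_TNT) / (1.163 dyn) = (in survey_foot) 1.955e+17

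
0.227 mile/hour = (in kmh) 0.3653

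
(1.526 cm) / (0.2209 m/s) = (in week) 1.142e-07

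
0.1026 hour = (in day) 0.004275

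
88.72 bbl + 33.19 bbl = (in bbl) 121.9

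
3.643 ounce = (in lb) 0.2277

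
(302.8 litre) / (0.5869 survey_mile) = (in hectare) 3.206e-08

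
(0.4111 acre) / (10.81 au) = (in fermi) 1.029e+06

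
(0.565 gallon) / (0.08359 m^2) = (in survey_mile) 1.59e-05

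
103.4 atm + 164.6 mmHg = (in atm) 103.6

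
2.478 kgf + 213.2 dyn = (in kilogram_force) 2.478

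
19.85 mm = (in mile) 1.233e-05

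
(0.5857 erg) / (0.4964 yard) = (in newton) 1.29e-07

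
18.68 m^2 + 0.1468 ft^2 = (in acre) 0.004619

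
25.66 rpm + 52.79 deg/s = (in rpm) 34.46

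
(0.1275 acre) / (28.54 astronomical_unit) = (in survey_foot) 3.965e-10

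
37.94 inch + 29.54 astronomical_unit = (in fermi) 4.419e+27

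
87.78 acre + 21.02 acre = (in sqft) 4.739e+06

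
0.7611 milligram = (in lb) 1.678e-06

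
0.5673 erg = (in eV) 3.541e+11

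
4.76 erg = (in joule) 4.76e-07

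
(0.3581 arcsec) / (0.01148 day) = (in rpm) 1.671e-08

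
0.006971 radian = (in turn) 0.001109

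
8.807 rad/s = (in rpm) 84.1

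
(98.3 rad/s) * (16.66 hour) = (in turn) 9.383e+05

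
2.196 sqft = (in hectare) 2.04e-05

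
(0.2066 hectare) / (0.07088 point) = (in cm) 8.262e+09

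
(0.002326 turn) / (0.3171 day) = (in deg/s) 3.056e-05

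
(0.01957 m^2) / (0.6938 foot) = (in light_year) 9.782e-18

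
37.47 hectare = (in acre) 92.59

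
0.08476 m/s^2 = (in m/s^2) 0.08476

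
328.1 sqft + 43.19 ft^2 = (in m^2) 34.49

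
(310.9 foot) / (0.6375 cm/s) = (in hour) 4.129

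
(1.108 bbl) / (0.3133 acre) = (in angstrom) 1.389e+06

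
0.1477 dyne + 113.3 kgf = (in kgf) 113.3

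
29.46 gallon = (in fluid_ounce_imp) 3925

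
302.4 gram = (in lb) 0.6667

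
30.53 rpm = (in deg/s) 183.2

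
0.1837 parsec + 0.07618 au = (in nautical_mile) 3.061e+12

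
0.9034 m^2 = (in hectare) 9.034e-05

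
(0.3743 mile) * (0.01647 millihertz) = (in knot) 0.01929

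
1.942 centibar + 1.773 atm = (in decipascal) 1.816e+06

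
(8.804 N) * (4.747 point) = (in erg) 1.474e+05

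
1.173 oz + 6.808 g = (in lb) 0.08832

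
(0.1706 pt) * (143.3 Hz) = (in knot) 0.01676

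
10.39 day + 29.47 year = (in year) 29.5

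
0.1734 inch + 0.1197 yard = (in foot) 0.3735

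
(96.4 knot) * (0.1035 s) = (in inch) 202.1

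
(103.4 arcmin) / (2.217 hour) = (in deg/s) 0.0002159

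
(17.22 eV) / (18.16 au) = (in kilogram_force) 1.036e-31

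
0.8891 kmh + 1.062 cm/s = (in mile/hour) 0.5762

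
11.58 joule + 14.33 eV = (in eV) 7.228e+19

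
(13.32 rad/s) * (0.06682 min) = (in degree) 3060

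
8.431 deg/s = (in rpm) 1.405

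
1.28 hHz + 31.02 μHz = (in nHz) 1.28e+11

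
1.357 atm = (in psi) 19.94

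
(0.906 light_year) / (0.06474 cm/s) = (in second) 1.324e+19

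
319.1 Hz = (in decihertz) 3191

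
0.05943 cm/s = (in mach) 1.745e-06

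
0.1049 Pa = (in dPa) 1.049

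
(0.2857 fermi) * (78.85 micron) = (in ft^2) 2.425e-19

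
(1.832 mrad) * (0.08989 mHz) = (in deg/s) 9.435e-06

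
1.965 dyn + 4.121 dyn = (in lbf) 1.368e-05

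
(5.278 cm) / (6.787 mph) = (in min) 0.0002899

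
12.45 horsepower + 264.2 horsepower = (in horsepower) 276.6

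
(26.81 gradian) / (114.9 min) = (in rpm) 0.0005833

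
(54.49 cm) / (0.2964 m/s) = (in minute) 0.03064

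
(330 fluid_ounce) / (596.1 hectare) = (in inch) 6.446e-08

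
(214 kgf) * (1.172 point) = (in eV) 5.416e+18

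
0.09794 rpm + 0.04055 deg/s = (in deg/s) 0.6282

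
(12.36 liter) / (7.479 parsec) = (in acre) 1.323e-23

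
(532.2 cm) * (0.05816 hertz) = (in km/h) 1.114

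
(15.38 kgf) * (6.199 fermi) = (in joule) 9.35e-13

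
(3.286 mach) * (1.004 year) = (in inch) 1.395e+12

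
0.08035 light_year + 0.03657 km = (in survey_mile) 4.723e+11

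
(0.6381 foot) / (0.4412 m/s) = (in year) 1.398e-08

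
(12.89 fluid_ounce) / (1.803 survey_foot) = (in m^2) 0.0006937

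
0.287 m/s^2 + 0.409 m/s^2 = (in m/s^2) 0.696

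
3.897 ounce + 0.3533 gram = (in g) 110.8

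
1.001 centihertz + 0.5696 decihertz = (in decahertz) 0.006697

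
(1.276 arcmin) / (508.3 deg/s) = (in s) 4.184e-05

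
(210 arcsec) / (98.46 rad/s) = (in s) 1.034e-05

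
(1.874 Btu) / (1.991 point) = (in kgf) 2.87e+05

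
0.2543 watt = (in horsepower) 0.000341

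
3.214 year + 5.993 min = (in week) 167.6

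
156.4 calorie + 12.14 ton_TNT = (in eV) 3.17e+29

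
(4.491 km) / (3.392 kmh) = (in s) 4766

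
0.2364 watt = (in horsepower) 0.000317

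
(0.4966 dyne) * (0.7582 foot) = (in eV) 7.163e+12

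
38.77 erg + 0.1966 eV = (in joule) 3.877e-06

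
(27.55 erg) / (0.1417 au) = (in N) 1.3e-16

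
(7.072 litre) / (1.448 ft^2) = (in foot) 0.1725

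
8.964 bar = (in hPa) 8964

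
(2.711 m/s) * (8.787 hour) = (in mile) 53.29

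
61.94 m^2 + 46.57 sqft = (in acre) 0.01637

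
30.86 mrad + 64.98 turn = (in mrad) 4.083e+05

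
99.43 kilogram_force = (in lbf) 219.2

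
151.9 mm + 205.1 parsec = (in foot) 2.076e+19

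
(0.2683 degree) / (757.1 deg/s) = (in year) 1.124e-11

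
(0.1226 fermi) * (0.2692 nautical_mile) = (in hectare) 6.112e-18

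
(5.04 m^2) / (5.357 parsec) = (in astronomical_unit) 2.038e-28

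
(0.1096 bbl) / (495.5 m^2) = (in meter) 3.517e-05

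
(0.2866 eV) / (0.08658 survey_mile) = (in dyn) 3.295e-17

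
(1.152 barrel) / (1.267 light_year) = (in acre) 3.776e-21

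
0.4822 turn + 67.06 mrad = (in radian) 3.097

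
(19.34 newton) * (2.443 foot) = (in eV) 8.988e+19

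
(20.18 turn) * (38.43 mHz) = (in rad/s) 4.873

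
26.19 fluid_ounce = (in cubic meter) 0.0007745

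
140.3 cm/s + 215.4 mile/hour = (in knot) 189.9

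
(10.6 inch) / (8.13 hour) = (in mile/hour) 2.058e-05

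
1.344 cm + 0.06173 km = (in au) 4.127e-10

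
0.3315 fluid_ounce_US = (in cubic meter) 9.804e-06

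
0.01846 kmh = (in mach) 1.506e-05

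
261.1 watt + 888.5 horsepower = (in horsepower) 888.9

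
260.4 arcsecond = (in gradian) 0.08037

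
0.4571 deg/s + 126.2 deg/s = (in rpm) 21.11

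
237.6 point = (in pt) 237.6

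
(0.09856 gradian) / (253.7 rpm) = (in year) 1.848e-12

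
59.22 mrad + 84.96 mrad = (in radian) 0.1442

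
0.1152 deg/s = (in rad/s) 0.002011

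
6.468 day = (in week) 0.924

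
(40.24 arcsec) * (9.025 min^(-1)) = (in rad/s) 2.934e-05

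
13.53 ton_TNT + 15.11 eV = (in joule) 5.661e+10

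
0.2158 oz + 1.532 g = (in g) 7.65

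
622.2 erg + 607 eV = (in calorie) 1.487e-05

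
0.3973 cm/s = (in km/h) 0.0143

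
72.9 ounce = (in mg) 2.067e+06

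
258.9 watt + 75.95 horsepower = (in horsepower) 76.3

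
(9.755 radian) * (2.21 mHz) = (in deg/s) 1.235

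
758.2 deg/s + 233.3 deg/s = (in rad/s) 17.3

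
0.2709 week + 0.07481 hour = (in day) 1.899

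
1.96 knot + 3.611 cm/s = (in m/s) 1.044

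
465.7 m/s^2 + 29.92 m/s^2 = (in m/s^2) 495.6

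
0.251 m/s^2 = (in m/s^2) 0.251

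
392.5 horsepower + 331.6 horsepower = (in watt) 5.4e+05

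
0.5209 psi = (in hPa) 35.91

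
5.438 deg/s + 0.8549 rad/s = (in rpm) 9.07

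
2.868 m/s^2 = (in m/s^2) 2.868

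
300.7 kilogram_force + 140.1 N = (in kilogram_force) 315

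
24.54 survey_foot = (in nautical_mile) 0.004039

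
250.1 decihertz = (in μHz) 2.501e+07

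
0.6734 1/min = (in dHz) 0.1122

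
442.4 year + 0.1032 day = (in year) 442.4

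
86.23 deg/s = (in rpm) 14.37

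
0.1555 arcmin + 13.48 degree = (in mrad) 235.3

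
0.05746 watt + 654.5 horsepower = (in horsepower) 654.5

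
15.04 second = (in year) 4.769e-07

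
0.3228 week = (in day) 2.26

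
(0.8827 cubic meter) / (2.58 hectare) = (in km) 3.421e-08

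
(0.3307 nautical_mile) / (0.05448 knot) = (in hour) 6.07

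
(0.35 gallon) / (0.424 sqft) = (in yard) 0.03678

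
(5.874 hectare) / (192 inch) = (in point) 3.414e+07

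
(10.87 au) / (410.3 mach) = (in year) 0.3691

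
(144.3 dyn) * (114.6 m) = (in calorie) 0.03952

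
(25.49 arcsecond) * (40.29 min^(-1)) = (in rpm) 0.0007924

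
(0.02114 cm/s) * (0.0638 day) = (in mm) 1165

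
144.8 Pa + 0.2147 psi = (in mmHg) 12.19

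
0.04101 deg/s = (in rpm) 0.006835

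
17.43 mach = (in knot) 1.154e+04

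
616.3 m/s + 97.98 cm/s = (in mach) 1.813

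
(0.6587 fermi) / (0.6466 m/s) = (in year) 3.23e-23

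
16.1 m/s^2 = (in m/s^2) 16.1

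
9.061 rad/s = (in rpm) 86.53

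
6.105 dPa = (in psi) 8.855e-05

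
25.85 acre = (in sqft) 1.126e+06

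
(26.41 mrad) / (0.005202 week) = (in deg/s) 0.000481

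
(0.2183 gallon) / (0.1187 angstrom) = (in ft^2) 7.494e+08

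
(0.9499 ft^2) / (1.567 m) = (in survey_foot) 0.1848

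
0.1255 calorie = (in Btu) 0.0004977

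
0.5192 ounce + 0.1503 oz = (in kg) 0.01898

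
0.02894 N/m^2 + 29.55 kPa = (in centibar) 29.55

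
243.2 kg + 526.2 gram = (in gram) 2.437e+05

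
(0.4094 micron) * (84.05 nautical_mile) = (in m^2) 0.06373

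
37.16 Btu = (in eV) 2.447e+23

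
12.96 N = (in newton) 12.96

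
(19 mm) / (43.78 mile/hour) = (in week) 1.605e-09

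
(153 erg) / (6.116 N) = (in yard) 2.736e-06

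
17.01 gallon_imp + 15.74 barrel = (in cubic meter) 2.58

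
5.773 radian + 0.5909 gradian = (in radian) 5.782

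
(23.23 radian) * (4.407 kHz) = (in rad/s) 1.024e+05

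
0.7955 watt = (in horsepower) 0.001067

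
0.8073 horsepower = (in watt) 602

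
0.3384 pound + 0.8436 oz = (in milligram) 1.774e+05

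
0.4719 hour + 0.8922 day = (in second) 7.878e+04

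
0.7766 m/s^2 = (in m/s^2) 0.7766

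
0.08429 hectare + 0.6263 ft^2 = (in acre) 0.2083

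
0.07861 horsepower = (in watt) 58.62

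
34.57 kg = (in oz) 1219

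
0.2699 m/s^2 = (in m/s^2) 0.2699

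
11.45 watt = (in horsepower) 0.01535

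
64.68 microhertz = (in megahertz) 6.468e-11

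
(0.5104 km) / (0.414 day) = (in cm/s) 1.427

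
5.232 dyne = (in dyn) 5.232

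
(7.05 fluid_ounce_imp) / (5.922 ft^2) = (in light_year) 3.848e-20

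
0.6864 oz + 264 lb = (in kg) 119.8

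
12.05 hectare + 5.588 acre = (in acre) 35.36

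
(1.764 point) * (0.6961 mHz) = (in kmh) 1.559e-06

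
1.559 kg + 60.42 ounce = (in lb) 7.213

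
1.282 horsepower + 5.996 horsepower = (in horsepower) 7.278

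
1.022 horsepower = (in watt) 762.1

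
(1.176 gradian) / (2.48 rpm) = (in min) 0.001185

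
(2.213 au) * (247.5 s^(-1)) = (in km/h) 2.95e+14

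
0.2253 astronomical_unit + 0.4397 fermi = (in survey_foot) 1.106e+11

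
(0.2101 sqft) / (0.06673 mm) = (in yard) 319.9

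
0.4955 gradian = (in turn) 0.001239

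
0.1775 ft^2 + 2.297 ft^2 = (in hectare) 2.299e-05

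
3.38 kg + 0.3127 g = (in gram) 3380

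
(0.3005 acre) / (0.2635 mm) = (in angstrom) 4.615e+16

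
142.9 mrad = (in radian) 0.1429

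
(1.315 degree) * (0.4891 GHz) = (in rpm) 1.072e+08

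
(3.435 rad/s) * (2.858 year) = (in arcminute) 1.064e+12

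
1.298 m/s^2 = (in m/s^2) 1.298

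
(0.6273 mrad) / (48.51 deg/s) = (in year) 2.349e-11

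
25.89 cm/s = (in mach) 0.0007604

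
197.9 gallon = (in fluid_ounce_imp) 2.637e+04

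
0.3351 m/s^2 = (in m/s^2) 0.3351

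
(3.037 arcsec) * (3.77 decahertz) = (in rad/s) 0.0005551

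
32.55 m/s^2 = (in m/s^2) 32.55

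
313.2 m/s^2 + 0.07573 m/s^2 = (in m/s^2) 313.3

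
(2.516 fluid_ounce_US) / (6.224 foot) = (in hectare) 3.922e-09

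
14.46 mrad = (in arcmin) 49.71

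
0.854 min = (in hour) 0.01423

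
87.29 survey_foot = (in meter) 26.61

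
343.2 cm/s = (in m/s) 3.432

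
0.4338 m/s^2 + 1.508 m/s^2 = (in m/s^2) 1.942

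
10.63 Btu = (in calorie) 2681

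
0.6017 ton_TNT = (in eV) 1.571e+28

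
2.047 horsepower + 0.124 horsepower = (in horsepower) 2.171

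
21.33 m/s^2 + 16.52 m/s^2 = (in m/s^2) 37.85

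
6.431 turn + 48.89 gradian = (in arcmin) 1.415e+05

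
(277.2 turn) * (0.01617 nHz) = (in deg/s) 1.614e-06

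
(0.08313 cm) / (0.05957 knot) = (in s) 0.02713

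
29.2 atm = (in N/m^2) 2.959e+06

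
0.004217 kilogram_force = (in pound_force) 0.009297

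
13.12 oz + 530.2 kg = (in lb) 1170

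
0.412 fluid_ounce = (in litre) 0.01218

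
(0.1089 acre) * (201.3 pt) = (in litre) 3.13e+04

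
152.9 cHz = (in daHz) 0.1529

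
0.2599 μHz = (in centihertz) 2.599e-05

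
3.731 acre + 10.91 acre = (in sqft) 6.378e+05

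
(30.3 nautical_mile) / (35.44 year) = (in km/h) 0.0001808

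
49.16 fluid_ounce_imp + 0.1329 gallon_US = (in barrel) 0.01195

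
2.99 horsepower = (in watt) 2230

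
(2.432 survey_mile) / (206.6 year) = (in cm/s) 6.007e-05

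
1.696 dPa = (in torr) 0.001272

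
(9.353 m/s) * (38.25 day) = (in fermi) 3.091e+22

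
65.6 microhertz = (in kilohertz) 6.56e-08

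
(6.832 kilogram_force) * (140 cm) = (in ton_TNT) 2.242e-08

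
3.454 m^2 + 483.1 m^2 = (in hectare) 0.04866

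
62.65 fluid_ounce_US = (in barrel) 0.01165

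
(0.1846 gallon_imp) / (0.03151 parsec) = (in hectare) 8.631e-23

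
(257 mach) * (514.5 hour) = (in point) 4.594e+14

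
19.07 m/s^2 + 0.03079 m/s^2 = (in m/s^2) 19.1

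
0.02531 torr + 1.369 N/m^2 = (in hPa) 0.04743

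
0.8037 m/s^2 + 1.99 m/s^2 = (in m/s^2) 2.794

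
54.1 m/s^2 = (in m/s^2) 54.1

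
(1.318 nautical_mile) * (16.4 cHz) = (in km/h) 1441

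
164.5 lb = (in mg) 7.462e+07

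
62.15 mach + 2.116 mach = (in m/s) 2.188e+04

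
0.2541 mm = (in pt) 0.7203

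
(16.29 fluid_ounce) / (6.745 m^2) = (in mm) 0.07142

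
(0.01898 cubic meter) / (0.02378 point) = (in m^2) 2262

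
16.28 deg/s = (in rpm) 2.713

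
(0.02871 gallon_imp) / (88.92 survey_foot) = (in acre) 1.19e-09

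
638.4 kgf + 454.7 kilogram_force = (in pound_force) 2410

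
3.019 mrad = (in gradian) 0.1922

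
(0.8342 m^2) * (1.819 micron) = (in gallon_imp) 0.0003338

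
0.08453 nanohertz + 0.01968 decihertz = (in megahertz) 1.968e-09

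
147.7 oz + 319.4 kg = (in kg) 323.6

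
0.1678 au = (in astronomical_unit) 0.1678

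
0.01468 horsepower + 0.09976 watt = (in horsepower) 0.01481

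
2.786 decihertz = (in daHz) 0.02786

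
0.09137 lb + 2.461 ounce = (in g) 111.2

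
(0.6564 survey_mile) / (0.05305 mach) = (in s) 58.48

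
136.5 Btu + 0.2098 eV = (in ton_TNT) 3.442e-05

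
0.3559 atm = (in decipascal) 3.606e+05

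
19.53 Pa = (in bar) 0.0001953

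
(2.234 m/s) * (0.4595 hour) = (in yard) 4041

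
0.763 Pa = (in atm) 7.53e-06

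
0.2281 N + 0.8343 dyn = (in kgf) 0.02326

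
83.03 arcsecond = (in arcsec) 83.03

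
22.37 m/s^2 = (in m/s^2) 22.37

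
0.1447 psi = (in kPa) 0.9977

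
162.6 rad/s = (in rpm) 1553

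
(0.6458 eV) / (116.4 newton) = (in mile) 5.523e-25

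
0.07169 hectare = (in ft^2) 7717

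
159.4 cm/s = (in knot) 3.098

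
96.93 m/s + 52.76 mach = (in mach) 53.04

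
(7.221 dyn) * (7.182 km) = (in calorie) 0.124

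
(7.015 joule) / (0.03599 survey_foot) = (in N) 639.5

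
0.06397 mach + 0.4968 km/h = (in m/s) 21.92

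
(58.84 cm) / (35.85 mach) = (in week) 7.97e-11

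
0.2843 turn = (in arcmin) 6141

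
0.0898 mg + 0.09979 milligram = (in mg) 0.1896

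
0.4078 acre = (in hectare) 0.165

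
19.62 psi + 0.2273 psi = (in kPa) 136.8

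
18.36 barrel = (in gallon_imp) 642.1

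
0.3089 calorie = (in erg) 1.292e+07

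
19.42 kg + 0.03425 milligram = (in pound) 42.81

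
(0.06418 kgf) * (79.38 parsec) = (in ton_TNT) 3.685e+08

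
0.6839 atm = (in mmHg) 519.8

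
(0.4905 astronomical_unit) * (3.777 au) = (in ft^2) 4.463e+23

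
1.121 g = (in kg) 0.001121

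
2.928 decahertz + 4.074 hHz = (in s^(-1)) 436.7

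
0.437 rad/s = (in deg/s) 25.04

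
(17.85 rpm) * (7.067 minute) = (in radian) 792.6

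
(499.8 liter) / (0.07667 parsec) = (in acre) 5.22e-20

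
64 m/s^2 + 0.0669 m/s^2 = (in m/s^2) 64.07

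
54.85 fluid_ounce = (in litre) 1.622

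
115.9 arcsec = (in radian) 0.0005619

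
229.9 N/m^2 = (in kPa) 0.2299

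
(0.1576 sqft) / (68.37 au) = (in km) 1.432e-18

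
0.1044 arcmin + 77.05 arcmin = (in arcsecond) 4629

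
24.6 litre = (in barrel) 0.1547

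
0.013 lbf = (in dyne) 5783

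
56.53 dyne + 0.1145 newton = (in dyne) 1.151e+04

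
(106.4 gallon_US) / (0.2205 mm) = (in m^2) 1827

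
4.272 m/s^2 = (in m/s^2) 4.272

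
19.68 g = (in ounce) 0.6942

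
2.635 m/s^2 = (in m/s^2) 2.635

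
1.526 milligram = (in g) 0.001526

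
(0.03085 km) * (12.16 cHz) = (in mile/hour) 8.392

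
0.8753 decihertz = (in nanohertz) 8.753e+07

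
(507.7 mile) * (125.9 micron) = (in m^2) 102.9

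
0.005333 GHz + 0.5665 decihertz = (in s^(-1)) 5.333e+06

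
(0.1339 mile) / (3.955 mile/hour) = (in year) 3.865e-06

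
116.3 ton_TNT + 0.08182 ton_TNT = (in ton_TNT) 116.4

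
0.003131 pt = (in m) 1.105e-06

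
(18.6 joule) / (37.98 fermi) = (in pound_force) 1.101e+14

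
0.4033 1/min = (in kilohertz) 6.722e-06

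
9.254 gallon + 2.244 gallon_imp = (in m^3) 0.04523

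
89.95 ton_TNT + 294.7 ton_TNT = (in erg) 1.609e+19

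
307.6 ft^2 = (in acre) 0.007062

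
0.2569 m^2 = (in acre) 6.348e-05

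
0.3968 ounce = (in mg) 1.125e+04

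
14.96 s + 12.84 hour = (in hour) 12.84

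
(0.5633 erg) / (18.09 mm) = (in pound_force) 7e-07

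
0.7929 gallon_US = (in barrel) 0.01888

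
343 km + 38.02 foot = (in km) 343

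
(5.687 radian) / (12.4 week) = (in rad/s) 7.583e-07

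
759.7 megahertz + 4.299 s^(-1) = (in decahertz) 7.597e+07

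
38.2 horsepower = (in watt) 2.849e+04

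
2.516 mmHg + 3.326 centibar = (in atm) 0.03614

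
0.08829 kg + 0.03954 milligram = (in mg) 8.829e+04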